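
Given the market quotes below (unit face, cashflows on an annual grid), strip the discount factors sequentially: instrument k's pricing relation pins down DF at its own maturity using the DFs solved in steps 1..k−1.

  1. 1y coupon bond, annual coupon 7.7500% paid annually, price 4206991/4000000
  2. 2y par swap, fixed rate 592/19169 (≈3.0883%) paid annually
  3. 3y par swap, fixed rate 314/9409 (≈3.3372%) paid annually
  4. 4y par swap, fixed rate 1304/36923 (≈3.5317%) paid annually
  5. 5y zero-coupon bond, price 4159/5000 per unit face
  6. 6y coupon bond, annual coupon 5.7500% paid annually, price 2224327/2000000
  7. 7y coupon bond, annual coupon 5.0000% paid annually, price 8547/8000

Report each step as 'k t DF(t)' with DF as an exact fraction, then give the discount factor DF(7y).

step 1 [1y] bond c/1=31/400: DF=(4206991/4000000 − 31/400·(0))/(1+31/400) = 9761/10000 ≈ 0.976100
step 2 [2y] swap r/1=592/19169: DF=(1 − 592/19169·(0.976100))/(1+592/19169) = 588/625 ≈ 0.940800
step 3 [3y] swap r/1=314/9409: DF=(1 − 314/9409·(0.976100+0.940800))/(1+314/9409) = 4529/5000 ≈ 0.905800
step 4 [4y] swap r/1=1304/36923: DF=(1 − 1304/36923·(0.976100+0.940800+0.905800))/(1+1304/36923) = 1087/1250 ≈ 0.869600
step 5 [5y] zero: DF = P = 4159/5000 ≈ 0.831800
step 6 [6y] bond c/1=23/400: DF=(2224327/2000000 − 23/400·(0.976100+0.940800+0.905800+0.869600+0.831800))/(1+23/400) = 8057/10000 ≈ 0.805700
step 7 [7y] bond c/1=1/20: DF=(8547/8000 − 1/20·(0.976100+0.940800+0.905800+0.869600+0.831800+0.805700))/(1+1/20) = 7637/10000 ≈ 0.763700

1 1 9761/10000
2 2 588/625
3 3 4529/5000
4 4 1087/1250
5 5 4159/5000
6 6 8057/10000
7 7 7637/10000
DF(7y) = 7637/10000 ≈ 0.763700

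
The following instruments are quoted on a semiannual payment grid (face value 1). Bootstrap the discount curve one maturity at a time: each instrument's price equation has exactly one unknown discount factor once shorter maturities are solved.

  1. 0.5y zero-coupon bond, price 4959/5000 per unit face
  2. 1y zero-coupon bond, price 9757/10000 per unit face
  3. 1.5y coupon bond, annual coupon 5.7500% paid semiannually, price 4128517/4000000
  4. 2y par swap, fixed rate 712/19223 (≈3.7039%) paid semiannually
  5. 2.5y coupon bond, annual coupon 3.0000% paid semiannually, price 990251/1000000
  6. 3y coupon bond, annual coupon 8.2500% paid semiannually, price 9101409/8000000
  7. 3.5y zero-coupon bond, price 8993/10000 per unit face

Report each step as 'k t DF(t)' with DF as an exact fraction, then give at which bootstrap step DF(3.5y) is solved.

step 1 [0.5y] zero: DF = P = 4959/5000 ≈ 0.991800
step 2 [1y] zero: DF = P = 9757/10000 ≈ 0.975700
step 3 [1.5y] bond c/2=23/800: DF=(4128517/4000000 − 23/800·(0.991800+0.975700))/(1+23/800) = 9483/10000 ≈ 0.948300
step 4 [2y] swap r/2=356/19223: DF=(1 − 356/19223·(0.991800+0.975700+0.948300))/(1+356/19223) = 1161/1250 ≈ 0.928800
step 5 [2.5y] bond c/2=3/200: DF=(990251/1000000 − 3/200·(0.991800+0.975700+0.948300+0.928800))/(1+3/200) = 2297/2500 ≈ 0.918800
step 6 [3y] bond c/2=33/800: DF=(9101409/8000000 − 33/800·(0.991800+0.975700+0.948300+0.928800+0.918800))/(1+33/800) = 9039/10000 ≈ 0.903900
step 7 [3.5y] zero: DF = P = 8993/10000 ≈ 0.899300

1 1/2 4959/5000
2 1 9757/10000
3 3/2 9483/10000
4 2 1161/1250
5 5/2 2297/2500
6 3 9039/10000
7 7/2 8993/10000
DF(3.5y) is solved at step 7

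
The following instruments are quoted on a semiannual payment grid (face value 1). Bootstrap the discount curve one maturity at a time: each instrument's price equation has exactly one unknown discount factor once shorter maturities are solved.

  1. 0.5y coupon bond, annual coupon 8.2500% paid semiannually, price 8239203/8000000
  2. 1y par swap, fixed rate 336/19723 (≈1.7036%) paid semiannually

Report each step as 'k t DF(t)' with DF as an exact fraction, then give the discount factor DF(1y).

step 1 [0.5y] bond c/2=33/800: DF=(8239203/8000000 − 33/800·(0))/(1+33/800) = 9891/10000 ≈ 0.989100
step 2 [1y] swap r/2=168/19723: DF=(1 − 168/19723·(0.989100))/(1+168/19723) = 1229/1250 ≈ 0.983200

1 1/2 9891/10000
2 1 1229/1250
DF(1y) = 1229/1250 ≈ 0.983200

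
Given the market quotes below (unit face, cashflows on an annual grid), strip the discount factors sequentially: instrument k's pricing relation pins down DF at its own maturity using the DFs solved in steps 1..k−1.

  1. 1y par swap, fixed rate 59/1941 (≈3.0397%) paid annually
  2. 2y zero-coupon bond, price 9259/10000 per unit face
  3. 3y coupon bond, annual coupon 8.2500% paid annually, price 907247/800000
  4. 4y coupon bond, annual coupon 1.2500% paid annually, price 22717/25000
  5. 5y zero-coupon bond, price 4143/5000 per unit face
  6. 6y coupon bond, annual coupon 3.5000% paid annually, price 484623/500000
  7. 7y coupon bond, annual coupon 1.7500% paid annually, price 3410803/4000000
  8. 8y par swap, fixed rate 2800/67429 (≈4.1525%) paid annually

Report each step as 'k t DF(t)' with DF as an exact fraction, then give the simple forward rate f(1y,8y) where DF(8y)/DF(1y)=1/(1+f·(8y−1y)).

1 1 1941/2000
2 2 9259/10000
3 3 9031/10000
4 4 8629/10000
5 5 4143/5000
6 6 3923/5000
7 7 7473/10000
8 8 18/25
f(1y,8y) = ((1941/2000)/(18/25) − 1)/(7) = 167/3360 ≈ 4.9702%

step 1 [1y] swap r/1=59/1941: DF=(1 − 59/1941·(0))/(1+59/1941) = 1941/2000 ≈ 0.970500
step 2 [2y] zero: DF = P = 9259/10000 ≈ 0.925900
step 3 [3y] bond c/1=33/400: DF=(907247/800000 − 33/400·(0.970500+0.925900))/(1+33/400) = 9031/10000 ≈ 0.903100
step 4 [4y] bond c/1=1/80: DF=(22717/25000 − 1/80·(0.970500+0.925900+0.903100))/(1+1/80) = 8629/10000 ≈ 0.862900
step 5 [5y] zero: DF = P = 4143/5000 ≈ 0.828600
step 6 [6y] bond c/1=7/200: DF=(484623/500000 − 7/200·(0.970500+0.925900+0.903100+0.862900+0.828600))/(1+7/200) = 3923/5000 ≈ 0.784600
step 7 [7y] bond c/1=7/400: DF=(3410803/4000000 − 7/400·(0.970500+0.925900+0.903100+0.862900+0.828600+0.784600))/(1+7/400) = 7473/10000 ≈ 0.747300
step 8 [8y] swap r/1=2800/67429: DF=(1 − 2800/67429·(0.970500+0.925900+0.903100+0.862900+0.828600+0.784600+0.747300))/(1+2800/67429) = 18/25 ≈ 0.720000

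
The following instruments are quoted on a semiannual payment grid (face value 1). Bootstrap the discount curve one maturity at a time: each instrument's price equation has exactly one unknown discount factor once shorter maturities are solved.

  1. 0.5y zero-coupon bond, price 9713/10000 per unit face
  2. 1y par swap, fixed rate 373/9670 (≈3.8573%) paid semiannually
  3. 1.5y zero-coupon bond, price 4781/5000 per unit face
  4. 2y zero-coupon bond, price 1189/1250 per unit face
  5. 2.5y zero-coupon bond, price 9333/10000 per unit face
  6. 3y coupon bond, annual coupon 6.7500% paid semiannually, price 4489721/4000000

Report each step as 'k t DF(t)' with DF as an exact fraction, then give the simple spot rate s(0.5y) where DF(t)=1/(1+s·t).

step 1 [0.5y] zero: DF = P = 9713/10000 ≈ 0.971300
step 2 [1y] swap r/2=373/19340: DF=(1 − 373/19340·(0.971300))/(1+373/19340) = 9627/10000 ≈ 0.962700
step 3 [1.5y] zero: DF = P = 4781/5000 ≈ 0.956200
step 4 [2y] zero: DF = P = 1189/1250 ≈ 0.951200
step 5 [2.5y] zero: DF = P = 9333/10000 ≈ 0.933300
step 6 [3y] bond c/2=27/800: DF=(4489721/4000000 − 27/800·(0.971300+0.962700+0.956200+0.951200+0.933300))/(1+27/800) = 9299/10000 ≈ 0.929900

1 1/2 9713/10000
2 1 9627/10000
3 3/2 4781/5000
4 2 1189/1250
5 5/2 9333/10000
6 3 9299/10000
s(0.5y) = (1/(9713/10000) − 1)/(1/2) = 574/9713 ≈ 5.9096%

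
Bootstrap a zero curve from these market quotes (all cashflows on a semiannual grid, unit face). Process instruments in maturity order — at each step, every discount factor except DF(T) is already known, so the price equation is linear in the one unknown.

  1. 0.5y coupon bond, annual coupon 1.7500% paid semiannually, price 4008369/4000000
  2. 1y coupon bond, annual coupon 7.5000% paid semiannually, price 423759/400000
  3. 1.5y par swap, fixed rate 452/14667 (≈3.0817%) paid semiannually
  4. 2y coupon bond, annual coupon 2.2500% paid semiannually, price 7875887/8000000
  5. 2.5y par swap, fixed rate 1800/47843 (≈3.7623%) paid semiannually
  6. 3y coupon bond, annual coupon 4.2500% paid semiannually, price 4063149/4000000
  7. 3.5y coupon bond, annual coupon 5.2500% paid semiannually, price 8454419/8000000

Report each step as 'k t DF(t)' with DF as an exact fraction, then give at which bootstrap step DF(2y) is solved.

step 1 [0.5y] bond c/2=7/800: DF=(4008369/4000000 − 7/800·(0))/(1+7/800) = 4967/5000 ≈ 0.993400
step 2 [1y] bond c/2=3/80: DF=(423759/400000 − 3/80·(0.993400))/(1+3/80) = 2463/2500 ≈ 0.985200
step 3 [1.5y] swap r/2=226/14667: DF=(1 − 226/14667·(0.993400+0.985200))/(1+226/14667) = 2387/2500 ≈ 0.954800
step 4 [2y] bond c/2=9/800: DF=(7875887/8000000 − 9/800·(0.993400+0.985200+0.954800))/(1+9/800) = 9409/10000 ≈ 0.940900
step 5 [2.5y] swap r/2=900/47843: DF=(1 − 900/47843·(0.993400+0.985200+0.954800+0.940900))/(1+900/47843) = 91/100 ≈ 0.910000
step 6 [3y] bond c/2=17/800: DF=(4063149/4000000 − 17/800·(0.993400+0.985200+0.954800+0.940900+0.910000))/(1+17/800) = 8951/10000 ≈ 0.895100
step 7 [3.5y] bond c/2=21/800: DF=(8454419/8000000 − 21/800·(0.993400+0.985200+0.954800+0.940900+0.910000+0.895100))/(1+21/800) = 1769/2000 ≈ 0.884500

1 1/2 4967/5000
2 1 2463/2500
3 3/2 2387/2500
4 2 9409/10000
5 5/2 91/100
6 3 8951/10000
7 7/2 1769/2000
DF(2y) is solved at step 4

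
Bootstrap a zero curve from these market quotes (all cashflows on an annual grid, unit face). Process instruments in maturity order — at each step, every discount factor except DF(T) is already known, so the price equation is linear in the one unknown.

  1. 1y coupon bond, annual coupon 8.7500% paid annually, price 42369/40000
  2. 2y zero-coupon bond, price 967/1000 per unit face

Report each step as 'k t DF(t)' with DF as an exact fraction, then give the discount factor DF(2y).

step 1 [1y] bond c/1=7/80: DF=(42369/40000 − 7/80·(0))/(1+7/80) = 487/500 ≈ 0.974000
step 2 [2y] zero: DF = P = 967/1000 ≈ 0.967000

1 1 487/500
2 2 967/1000
DF(2y) = 967/1000 ≈ 0.967000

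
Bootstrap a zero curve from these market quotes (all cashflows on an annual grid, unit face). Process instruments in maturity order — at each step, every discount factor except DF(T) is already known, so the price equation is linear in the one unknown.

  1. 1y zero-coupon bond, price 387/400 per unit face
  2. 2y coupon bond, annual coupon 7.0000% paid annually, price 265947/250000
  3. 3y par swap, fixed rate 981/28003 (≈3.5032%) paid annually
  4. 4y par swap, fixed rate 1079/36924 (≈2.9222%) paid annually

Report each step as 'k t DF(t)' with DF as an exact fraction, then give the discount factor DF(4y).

step 1 [1y] zero: DF = P = 387/400 ≈ 0.967500
step 2 [2y] bond c/1=7/100: DF=(265947/250000 − 7/100·(0.967500))/(1+7/100) = 9309/10000 ≈ 0.930900
step 3 [3y] swap r/1=981/28003: DF=(1 − 981/28003·(0.967500+0.930900))/(1+981/28003) = 9019/10000 ≈ 0.901900
step 4 [4y] swap r/1=1079/36924: DF=(1 − 1079/36924·(0.967500+0.930900+0.901900))/(1+1079/36924) = 8921/10000 ≈ 0.892100

1 1 387/400
2 2 9309/10000
3 3 9019/10000
4 4 8921/10000
DF(4y) = 8921/10000 ≈ 0.892100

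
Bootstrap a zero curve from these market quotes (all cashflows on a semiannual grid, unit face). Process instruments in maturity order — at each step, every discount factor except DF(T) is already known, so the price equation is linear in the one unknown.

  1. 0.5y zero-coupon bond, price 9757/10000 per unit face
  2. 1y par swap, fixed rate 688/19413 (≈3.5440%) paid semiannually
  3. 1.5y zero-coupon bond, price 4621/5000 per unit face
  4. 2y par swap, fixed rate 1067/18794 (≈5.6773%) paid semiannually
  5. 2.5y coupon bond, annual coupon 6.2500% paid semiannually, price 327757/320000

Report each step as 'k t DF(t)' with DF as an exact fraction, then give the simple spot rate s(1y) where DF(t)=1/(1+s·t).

1 1/2 9757/10000
2 1 1207/1250
3 3/2 4621/5000
4 2 8933/10000
5 5/2 8793/10000
s(1y) = (1/(1207/1250) − 1)/(1) = 43/1207 ≈ 3.5626%

step 1 [0.5y] zero: DF = P = 9757/10000 ≈ 0.975700
step 2 [1y] swap r/2=344/19413: DF=(1 − 344/19413·(0.975700))/(1+344/19413) = 1207/1250 ≈ 0.965600
step 3 [1.5y] zero: DF = P = 4621/5000 ≈ 0.924200
step 4 [2y] swap r/2=1067/37588: DF=(1 − 1067/37588·(0.975700+0.965600+0.924200))/(1+1067/37588) = 8933/10000 ≈ 0.893300
step 5 [2.5y] bond c/2=1/32: DF=(327757/320000 − 1/32·(0.975700+0.965600+0.924200+0.893300))/(1+1/32) = 8793/10000 ≈ 0.879300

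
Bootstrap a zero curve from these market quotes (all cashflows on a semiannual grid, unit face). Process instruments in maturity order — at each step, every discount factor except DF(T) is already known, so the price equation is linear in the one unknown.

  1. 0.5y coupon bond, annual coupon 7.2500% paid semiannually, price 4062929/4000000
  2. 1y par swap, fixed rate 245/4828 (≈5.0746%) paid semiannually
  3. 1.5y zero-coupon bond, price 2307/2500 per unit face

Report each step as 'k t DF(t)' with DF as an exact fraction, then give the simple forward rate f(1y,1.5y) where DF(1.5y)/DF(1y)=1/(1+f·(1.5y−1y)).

1 1/2 4901/5000
2 1 951/1000
3 3/2 2307/2500
f(1y,1.5y) = ((951/1000)/(2307/2500) − 1)/(1/2) = 47/769 ≈ 6.1118%

step 1 [0.5y] bond c/2=29/800: DF=(4062929/4000000 − 29/800·(0))/(1+29/800) = 4901/5000 ≈ 0.980200
step 2 [1y] swap r/2=245/9656: DF=(1 − 245/9656·(0.980200))/(1+245/9656) = 951/1000 ≈ 0.951000
step 3 [1.5y] zero: DF = P = 2307/2500 ≈ 0.922800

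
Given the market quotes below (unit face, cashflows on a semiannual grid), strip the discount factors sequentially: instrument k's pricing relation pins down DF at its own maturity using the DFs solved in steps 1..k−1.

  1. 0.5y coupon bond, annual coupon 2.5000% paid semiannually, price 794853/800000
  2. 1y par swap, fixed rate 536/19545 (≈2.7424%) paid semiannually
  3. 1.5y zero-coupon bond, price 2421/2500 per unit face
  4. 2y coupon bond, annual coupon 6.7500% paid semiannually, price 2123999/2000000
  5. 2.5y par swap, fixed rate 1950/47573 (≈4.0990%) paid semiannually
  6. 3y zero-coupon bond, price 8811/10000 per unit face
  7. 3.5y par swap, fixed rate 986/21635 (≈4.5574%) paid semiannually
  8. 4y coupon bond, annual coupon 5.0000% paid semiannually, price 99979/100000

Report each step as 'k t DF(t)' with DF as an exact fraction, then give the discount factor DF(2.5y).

1 1/2 9813/10000
2 1 2433/2500
3 3/2 2421/2500
4 2 9319/10000
5 5/2 361/400
6 3 8811/10000
7 7/2 8521/10000
8 4 8171/10000
DF(2.5y) = 361/400 ≈ 0.902500

step 1 [0.5y] bond c/2=1/80: DF=(794853/800000 − 1/80·(0))/(1+1/80) = 9813/10000 ≈ 0.981300
step 2 [1y] swap r/2=268/19545: DF=(1 − 268/19545·(0.981300))/(1+268/19545) = 2433/2500 ≈ 0.973200
step 3 [1.5y] zero: DF = P = 2421/2500 ≈ 0.968400
step 4 [2y] bond c/2=27/800: DF=(2123999/2000000 − 27/800·(0.981300+0.973200+0.968400))/(1+27/800) = 9319/10000 ≈ 0.931900
step 5 [2.5y] swap r/2=975/47573: DF=(1 − 975/47573·(0.981300+0.973200+0.968400+0.931900))/(1+975/47573) = 361/400 ≈ 0.902500
step 6 [3y] zero: DF = P = 8811/10000 ≈ 0.881100
step 7 [3.5y] swap r/2=493/21635: DF=(1 − 493/21635·(0.981300+0.973200+0.968400+0.931900+0.902500+0.881100))/(1+493/21635) = 8521/10000 ≈ 0.852100
step 8 [4y] bond c/2=1/40: DF=(99979/100000 − 1/40·(0.981300+0.973200+0.968400+0.931900+0.902500+0.881100+0.852100))/(1+1/40) = 8171/10000 ≈ 0.817100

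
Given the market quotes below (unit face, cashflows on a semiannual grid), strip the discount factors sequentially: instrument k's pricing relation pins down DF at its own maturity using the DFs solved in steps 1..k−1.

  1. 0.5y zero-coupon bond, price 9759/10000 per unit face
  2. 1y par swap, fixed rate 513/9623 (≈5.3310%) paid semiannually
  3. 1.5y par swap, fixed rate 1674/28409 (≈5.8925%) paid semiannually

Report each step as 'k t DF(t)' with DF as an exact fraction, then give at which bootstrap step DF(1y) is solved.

1 1/2 9759/10000
2 1 9487/10000
3 3/2 9163/10000
DF(1y) is solved at step 2

step 1 [0.5y] zero: DF = P = 9759/10000 ≈ 0.975900
step 2 [1y] swap r/2=513/19246: DF=(1 − 513/19246·(0.975900))/(1+513/19246) = 9487/10000 ≈ 0.948700
step 3 [1.5y] swap r/2=837/28409: DF=(1 − 837/28409·(0.975900+0.948700))/(1+837/28409) = 9163/10000 ≈ 0.916300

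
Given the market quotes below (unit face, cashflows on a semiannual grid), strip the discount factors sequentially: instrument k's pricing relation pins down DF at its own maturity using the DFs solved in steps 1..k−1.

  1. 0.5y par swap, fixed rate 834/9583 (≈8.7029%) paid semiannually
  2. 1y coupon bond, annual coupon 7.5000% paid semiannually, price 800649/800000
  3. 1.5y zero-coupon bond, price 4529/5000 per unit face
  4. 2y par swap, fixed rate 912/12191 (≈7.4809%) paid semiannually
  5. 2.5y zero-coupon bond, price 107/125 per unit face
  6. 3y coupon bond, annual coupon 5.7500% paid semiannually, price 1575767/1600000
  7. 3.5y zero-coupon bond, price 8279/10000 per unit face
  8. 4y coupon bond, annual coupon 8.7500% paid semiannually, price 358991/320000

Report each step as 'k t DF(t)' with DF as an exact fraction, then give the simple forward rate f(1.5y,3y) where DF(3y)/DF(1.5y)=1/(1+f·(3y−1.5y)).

1 1/2 9583/10000
2 1 93/100
3 3/2 4529/5000
4 2 1079/1250
5 5/2 107/125
6 3 1039/1250
7 7/2 8279/10000
8 4 8161/10000
f(1.5y,3y) = ((4529/5000)/(1039/1250) − 1)/(3/2) = 373/6234 ≈ 5.9833%

step 1 [0.5y] swap r/2=417/9583: DF=(1 − 417/9583·(0))/(1+417/9583) = 9583/10000 ≈ 0.958300
step 2 [1y] bond c/2=3/80: DF=(800649/800000 − 3/80·(0.958300))/(1+3/80) = 93/100 ≈ 0.930000
step 3 [1.5y] zero: DF = P = 4529/5000 ≈ 0.905800
step 4 [2y] swap r/2=456/12191: DF=(1 − 456/12191·(0.958300+0.930000+0.905800))/(1+456/12191) = 1079/1250 ≈ 0.863200
step 5 [2.5y] zero: DF = P = 107/125 ≈ 0.856000
step 6 [3y] bond c/2=23/800: DF=(1575767/1600000 − 23/800·(0.958300+0.930000+0.905800+0.863200+0.856000))/(1+23/800) = 1039/1250 ≈ 0.831200
step 7 [3.5y] zero: DF = P = 8279/10000 ≈ 0.827900
step 8 [4y] bond c/2=7/160: DF=(358991/320000 − 7/160·(0.958300+0.930000+0.905800+0.863200+0.856000+0.831200+0.827900))/(1+7/160) = 8161/10000 ≈ 0.816100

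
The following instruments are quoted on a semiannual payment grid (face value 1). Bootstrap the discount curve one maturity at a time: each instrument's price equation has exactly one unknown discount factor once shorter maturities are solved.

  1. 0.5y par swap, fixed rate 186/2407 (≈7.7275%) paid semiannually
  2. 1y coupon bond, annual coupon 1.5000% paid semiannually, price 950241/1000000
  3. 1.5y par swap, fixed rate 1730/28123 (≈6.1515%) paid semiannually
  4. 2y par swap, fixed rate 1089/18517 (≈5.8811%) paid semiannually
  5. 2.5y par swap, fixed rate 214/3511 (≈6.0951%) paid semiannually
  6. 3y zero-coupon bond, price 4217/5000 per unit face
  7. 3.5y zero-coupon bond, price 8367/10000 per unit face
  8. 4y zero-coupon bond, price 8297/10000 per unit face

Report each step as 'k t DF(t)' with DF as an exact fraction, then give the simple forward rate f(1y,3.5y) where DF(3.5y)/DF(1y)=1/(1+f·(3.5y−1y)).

1 1/2 2407/2500
2 1 117/125
3 3/2 1827/2000
4 2 8911/10000
5 5/2 8609/10000
6 3 4217/5000
7 7/2 8367/10000
8 4 8297/10000
f(1y,3.5y) = ((117/125)/(8367/10000) − 1)/(5/2) = 662/13945 ≈ 4.7472%

step 1 [0.5y] swap r/2=93/2407: DF=(1 − 93/2407·(0))/(1+93/2407) = 2407/2500 ≈ 0.962800
step 2 [1y] bond c/2=3/400: DF=(950241/1000000 − 3/400·(0.962800))/(1+3/400) = 117/125 ≈ 0.936000
step 3 [1.5y] swap r/2=865/28123: DF=(1 − 865/28123·(0.962800+0.936000))/(1+865/28123) = 1827/2000 ≈ 0.913500
step 4 [2y] swap r/2=1089/37034: DF=(1 − 1089/37034·(0.962800+0.936000+0.913500))/(1+1089/37034) = 8911/10000 ≈ 0.891100
step 5 [2.5y] swap r/2=107/3511: DF=(1 − 107/3511·(0.962800+0.936000+0.913500+0.891100))/(1+107/3511) = 8609/10000 ≈ 0.860900
step 6 [3y] zero: DF = P = 4217/5000 ≈ 0.843400
step 7 [3.5y] zero: DF = P = 8367/10000 ≈ 0.836700
step 8 [4y] zero: DF = P = 8297/10000 ≈ 0.829700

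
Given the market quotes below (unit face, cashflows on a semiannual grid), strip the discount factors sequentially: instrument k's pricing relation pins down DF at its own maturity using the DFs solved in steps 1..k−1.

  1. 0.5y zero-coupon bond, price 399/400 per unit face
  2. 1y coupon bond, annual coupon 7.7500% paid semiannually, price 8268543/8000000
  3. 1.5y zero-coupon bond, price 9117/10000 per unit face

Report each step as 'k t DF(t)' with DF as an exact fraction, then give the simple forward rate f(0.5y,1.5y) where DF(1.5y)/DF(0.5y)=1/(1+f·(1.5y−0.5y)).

step 1 [0.5y] zero: DF = P = 399/400 ≈ 0.997500
step 2 [1y] bond c/2=31/800: DF=(8268543/8000000 − 31/800·(0.997500))/(1+31/800) = 4789/5000 ≈ 0.957800
step 3 [1.5y] zero: DF = P = 9117/10000 ≈ 0.911700

1 1/2 399/400
2 1 4789/5000
3 3/2 9117/10000
f(0.5y,1.5y) = ((399/400)/(9117/10000) − 1)/(1) = 286/3039 ≈ 9.4110%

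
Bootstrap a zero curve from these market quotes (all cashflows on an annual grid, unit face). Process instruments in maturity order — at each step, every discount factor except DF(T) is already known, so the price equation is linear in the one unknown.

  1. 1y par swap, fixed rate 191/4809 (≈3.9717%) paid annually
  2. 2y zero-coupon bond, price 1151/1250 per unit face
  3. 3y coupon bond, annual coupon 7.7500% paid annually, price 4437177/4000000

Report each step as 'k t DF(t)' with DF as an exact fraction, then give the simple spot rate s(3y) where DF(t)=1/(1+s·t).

1 1 4809/5000
2 2 1151/1250
3 3 8941/10000
s(3y) = (1/(8941/10000) − 1)/(3) = 353/8941 ≈ 3.9481%

step 1 [1y] swap r/1=191/4809: DF=(1 − 191/4809·(0))/(1+191/4809) = 4809/5000 ≈ 0.961800
step 2 [2y] zero: DF = P = 1151/1250 ≈ 0.920800
step 3 [3y] bond c/1=31/400: DF=(4437177/4000000 − 31/400·(0.961800+0.920800))/(1+31/400) = 8941/10000 ≈ 0.894100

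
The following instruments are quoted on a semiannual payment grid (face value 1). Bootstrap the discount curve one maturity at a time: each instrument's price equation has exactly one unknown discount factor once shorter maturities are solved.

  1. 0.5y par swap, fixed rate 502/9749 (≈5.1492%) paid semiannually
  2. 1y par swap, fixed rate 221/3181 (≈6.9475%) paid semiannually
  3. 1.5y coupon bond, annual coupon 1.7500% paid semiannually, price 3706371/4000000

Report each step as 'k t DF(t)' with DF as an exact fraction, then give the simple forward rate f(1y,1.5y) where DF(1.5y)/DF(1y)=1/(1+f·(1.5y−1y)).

step 1 [0.5y] swap r/2=251/9749: DF=(1 − 251/9749·(0))/(1+251/9749) = 9749/10000 ≈ 0.974900
step 2 [1y] swap r/2=221/6362: DF=(1 − 221/6362·(0.974900))/(1+221/6362) = 9337/10000 ≈ 0.933700
step 3 [1.5y] bond c/2=7/800: DF=(3706371/4000000 − 7/800·(0.974900+0.933700))/(1+7/800) = 451/500 ≈ 0.902000

1 1/2 9749/10000
2 1 9337/10000
3 3/2 451/500
f(1y,1.5y) = ((9337/10000)/(451/500) − 1)/(1/2) = 317/4510 ≈ 7.0288%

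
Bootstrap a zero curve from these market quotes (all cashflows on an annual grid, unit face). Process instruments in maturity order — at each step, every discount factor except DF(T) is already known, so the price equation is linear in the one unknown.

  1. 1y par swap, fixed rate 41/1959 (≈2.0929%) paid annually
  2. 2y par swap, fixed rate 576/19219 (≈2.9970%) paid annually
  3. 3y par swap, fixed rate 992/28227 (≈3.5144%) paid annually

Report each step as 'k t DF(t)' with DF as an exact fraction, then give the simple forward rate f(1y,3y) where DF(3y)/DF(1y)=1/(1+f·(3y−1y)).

1 1 1959/2000
2 2 589/625
3 3 563/625
f(1y,3y) = ((1959/2000)/(563/625) − 1)/(2) = 787/18016 ≈ 4.3683%

step 1 [1y] swap r/1=41/1959: DF=(1 − 41/1959·(0))/(1+41/1959) = 1959/2000 ≈ 0.979500
step 2 [2y] swap r/1=576/19219: DF=(1 − 576/19219·(0.979500))/(1+576/19219) = 589/625 ≈ 0.942400
step 3 [3y] swap r/1=992/28227: DF=(1 − 992/28227·(0.979500+0.942400))/(1+992/28227) = 563/625 ≈ 0.900800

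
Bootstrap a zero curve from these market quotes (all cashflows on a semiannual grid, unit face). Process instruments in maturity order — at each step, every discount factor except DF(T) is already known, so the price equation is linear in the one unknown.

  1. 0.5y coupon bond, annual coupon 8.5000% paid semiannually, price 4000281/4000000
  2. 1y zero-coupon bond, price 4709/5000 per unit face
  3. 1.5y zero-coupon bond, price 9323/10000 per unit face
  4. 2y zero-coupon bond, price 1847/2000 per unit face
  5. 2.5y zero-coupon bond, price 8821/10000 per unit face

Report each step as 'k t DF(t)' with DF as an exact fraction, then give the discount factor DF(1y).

step 1 [0.5y] bond c/2=17/400: DF=(4000281/4000000 − 17/400·(0))/(1+17/400) = 9593/10000 ≈ 0.959300
step 2 [1y] zero: DF = P = 4709/5000 ≈ 0.941800
step 3 [1.5y] zero: DF = P = 9323/10000 ≈ 0.932300
step 4 [2y] zero: DF = P = 1847/2000 ≈ 0.923500
step 5 [2.5y] zero: DF = P = 8821/10000 ≈ 0.882100

1 1/2 9593/10000
2 1 4709/5000
3 3/2 9323/10000
4 2 1847/2000
5 5/2 8821/10000
DF(1y) = 4709/5000 ≈ 0.941800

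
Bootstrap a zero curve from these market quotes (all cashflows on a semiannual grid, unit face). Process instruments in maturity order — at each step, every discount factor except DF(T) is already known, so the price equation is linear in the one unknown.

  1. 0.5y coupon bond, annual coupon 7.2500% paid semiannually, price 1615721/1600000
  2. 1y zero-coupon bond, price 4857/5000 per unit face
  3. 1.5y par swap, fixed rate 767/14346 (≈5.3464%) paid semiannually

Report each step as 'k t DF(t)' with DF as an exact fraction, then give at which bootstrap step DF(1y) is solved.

step 1 [0.5y] bond c/2=29/800: DF=(1615721/1600000 − 29/800·(0))/(1+29/800) = 1949/2000 ≈ 0.974500
step 2 [1y] zero: DF = P = 4857/5000 ≈ 0.971400
step 3 [1.5y] swap r/2=767/28692: DF=(1 − 767/28692·(0.974500+0.971400))/(1+767/28692) = 9233/10000 ≈ 0.923300

1 1/2 1949/2000
2 1 4857/5000
3 3/2 9233/10000
DF(1y) is solved at step 2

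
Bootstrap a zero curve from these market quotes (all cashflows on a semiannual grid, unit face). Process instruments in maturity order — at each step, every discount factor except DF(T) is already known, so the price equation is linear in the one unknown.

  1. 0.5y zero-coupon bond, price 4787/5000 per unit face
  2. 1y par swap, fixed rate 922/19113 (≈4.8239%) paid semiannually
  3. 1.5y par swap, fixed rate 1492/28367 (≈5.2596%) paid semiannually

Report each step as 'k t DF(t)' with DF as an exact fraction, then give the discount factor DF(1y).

step 1 [0.5y] zero: DF = P = 4787/5000 ≈ 0.957400
step 2 [1y] swap r/2=461/19113: DF=(1 − 461/19113·(0.957400))/(1+461/19113) = 9539/10000 ≈ 0.953900
step 3 [1.5y] swap r/2=746/28367: DF=(1 − 746/28367·(0.957400+0.953900))/(1+746/28367) = 4627/5000 ≈ 0.925400

1 1/2 4787/5000
2 1 9539/10000
3 3/2 4627/5000
DF(1y) = 9539/10000 ≈ 0.953900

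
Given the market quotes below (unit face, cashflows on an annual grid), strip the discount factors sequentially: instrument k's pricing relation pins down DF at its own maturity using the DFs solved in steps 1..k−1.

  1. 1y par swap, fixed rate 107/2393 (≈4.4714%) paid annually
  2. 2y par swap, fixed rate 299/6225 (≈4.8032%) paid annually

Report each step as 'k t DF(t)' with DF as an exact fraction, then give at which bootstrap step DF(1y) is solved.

step 1 [1y] swap r/1=107/2393: DF=(1 − 107/2393·(0))/(1+107/2393) = 2393/2500 ≈ 0.957200
step 2 [2y] swap r/1=299/6225: DF=(1 − 299/6225·(0.957200))/(1+299/6225) = 9103/10000 ≈ 0.910300

1 1 2393/2500
2 2 9103/10000
DF(1y) is solved at step 1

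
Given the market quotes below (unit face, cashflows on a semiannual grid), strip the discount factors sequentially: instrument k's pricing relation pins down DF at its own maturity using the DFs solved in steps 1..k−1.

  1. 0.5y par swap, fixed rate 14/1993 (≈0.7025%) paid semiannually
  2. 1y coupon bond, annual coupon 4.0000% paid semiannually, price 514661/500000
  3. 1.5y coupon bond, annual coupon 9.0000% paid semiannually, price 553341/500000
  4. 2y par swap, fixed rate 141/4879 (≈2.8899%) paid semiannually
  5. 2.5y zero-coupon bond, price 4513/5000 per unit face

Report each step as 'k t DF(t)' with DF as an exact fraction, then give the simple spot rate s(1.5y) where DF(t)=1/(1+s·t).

1 1/2 1993/2000
2 1 1237/1250
3 3/2 1947/2000
4 2 2359/2500
5 5/2 4513/5000
s(1.5y) = (1/(1947/2000) − 1)/(3/2) = 106/5841 ≈ 1.8148%

step 1 [0.5y] swap r/2=7/1993: DF=(1 − 7/1993·(0))/(1+7/1993) = 1993/2000 ≈ 0.996500
step 2 [1y] bond c/2=1/50: DF=(514661/500000 − 1/50·(0.996500))/(1+1/50) = 1237/1250 ≈ 0.989600
step 3 [1.5y] bond c/2=9/200: DF=(553341/500000 − 9/200·(0.996500+0.989600))/(1+9/200) = 1947/2000 ≈ 0.973500
step 4 [2y] swap r/2=141/9758: DF=(1 − 141/9758·(0.996500+0.989600+0.973500))/(1+141/9758) = 2359/2500 ≈ 0.943600
step 5 [2.5y] zero: DF = P = 4513/5000 ≈ 0.902600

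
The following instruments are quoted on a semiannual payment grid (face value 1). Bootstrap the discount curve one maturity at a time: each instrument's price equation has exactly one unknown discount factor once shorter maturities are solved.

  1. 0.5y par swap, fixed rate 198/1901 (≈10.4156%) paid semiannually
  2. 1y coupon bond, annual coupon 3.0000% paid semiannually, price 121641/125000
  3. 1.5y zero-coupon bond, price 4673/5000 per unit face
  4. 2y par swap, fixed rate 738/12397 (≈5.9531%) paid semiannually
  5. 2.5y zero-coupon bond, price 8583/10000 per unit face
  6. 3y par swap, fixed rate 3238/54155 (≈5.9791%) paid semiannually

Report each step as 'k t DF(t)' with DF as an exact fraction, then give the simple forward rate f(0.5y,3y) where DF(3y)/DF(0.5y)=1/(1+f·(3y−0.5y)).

step 1 [0.5y] swap r/2=99/1901: DF=(1 − 99/1901·(0))/(1+99/1901) = 1901/2000 ≈ 0.950500
step 2 [1y] bond c/2=3/200: DF=(121641/125000 − 3/200·(0.950500))/(1+3/200) = 9447/10000 ≈ 0.944700
step 3 [1.5y] zero: DF = P = 4673/5000 ≈ 0.934600
step 4 [2y] swap r/2=369/12397: DF=(1 − 369/12397·(0.950500+0.944700+0.934600))/(1+369/12397) = 8893/10000 ≈ 0.889300
step 5 [2.5y] zero: DF = P = 8583/10000 ≈ 0.858300
step 6 [3y] swap r/2=1619/54155: DF=(1 − 1619/54155·(0.950500+0.944700+0.934600+0.889300+0.858300))/(1+1619/54155) = 8381/10000 ≈ 0.838100

1 1/2 1901/2000
2 1 9447/10000
3 3/2 4673/5000
4 2 8893/10000
5 5/2 8583/10000
6 3 8381/10000
f(0.5y,3y) = ((1901/2000)/(8381/10000) − 1)/(5/2) = 2248/41905 ≈ 5.3645%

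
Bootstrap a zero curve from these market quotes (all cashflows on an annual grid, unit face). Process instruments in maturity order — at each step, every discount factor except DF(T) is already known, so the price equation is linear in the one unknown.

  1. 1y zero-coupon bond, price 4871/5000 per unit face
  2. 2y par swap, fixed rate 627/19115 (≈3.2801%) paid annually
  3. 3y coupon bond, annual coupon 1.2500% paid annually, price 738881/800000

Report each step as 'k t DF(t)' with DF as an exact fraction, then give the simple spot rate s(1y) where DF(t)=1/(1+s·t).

step 1 [1y] zero: DF = P = 4871/5000 ≈ 0.974200
step 2 [2y] swap r/1=627/19115: DF=(1 − 627/19115·(0.974200))/(1+627/19115) = 9373/10000 ≈ 0.937300
step 3 [3y] bond c/1=1/80: DF=(738881/800000 − 1/80·(0.974200+0.937300))/(1+1/80) = 4443/5000 ≈ 0.888600

1 1 4871/5000
2 2 9373/10000
3 3 4443/5000
s(1y) = (1/(4871/5000) − 1)/(1) = 129/4871 ≈ 2.6483%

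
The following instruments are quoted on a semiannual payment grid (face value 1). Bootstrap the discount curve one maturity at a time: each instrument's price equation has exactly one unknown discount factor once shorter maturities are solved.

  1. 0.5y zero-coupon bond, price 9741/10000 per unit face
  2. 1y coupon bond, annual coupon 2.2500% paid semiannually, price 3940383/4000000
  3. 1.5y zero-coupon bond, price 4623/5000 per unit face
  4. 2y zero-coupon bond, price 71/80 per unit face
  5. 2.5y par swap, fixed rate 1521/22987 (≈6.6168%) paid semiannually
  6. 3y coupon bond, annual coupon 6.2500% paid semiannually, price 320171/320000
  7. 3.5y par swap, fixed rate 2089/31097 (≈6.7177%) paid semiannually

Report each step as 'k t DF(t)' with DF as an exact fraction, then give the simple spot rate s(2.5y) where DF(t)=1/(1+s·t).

step 1 [0.5y] zero: DF = P = 9741/10000 ≈ 0.974100
step 2 [1y] bond c/2=9/800: DF=(3940383/4000000 − 9/800·(0.974100))/(1+9/800) = 9633/10000 ≈ 0.963300
step 3 [1.5y] zero: DF = P = 4623/5000 ≈ 0.924600
step 4 [2y] zero: DF = P = 71/80 ≈ 0.887500
step 5 [2.5y] swap r/2=1521/45974: DF=(1 − 1521/45974·(0.974100+0.963300+0.924600+0.887500))/(1+1521/45974) = 8479/10000 ≈ 0.847900
step 6 [3y] bond c/2=1/32: DF=(320171/320000 − 1/32·(0.974100+0.963300+0.924600+0.887500+0.847900))/(1+1/32) = 8309/10000 ≈ 0.830900
step 7 [3.5y] swap r/2=2089/62194: DF=(1 − 2089/62194·(0.974100+0.963300+0.924600+0.887500+0.847900+0.830900))/(1+2089/62194) = 7911/10000 ≈ 0.791100

1 1/2 9741/10000
2 1 9633/10000
3 3/2 4623/5000
4 2 71/80
5 5/2 8479/10000
6 3 8309/10000
7 7/2 7911/10000
s(2.5y) = (1/(8479/10000) − 1)/(5/2) = 3042/42395 ≈ 7.1754%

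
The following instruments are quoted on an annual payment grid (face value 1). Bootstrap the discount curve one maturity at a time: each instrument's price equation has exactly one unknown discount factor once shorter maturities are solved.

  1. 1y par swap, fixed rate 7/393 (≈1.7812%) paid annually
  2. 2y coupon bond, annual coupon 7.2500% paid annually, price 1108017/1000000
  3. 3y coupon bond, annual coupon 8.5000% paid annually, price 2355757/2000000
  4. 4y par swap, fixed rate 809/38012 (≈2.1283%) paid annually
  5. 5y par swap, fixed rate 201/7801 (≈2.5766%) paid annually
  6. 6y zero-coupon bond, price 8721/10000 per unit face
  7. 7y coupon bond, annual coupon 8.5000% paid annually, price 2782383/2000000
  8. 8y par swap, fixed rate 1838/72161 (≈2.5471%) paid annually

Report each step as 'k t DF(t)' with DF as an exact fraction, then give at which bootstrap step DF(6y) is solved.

step 1 [1y] swap r/1=7/393: DF=(1 − 7/393·(0))/(1+7/393) = 393/400 ≈ 0.982500
step 2 [2y] bond c/1=29/400: DF=(1108017/1000000 − 29/400·(0.982500))/(1+29/400) = 9667/10000 ≈ 0.966700
step 3 [3y] bond c/1=17/200: DF=(2355757/2000000 − 17/200·(0.982500+0.966700))/(1+17/200) = 9329/10000 ≈ 0.932900
step 4 [4y] swap r/1=809/38012: DF=(1 − 809/38012·(0.982500+0.966700+0.932900))/(1+809/38012) = 9191/10000 ≈ 0.919100
step 5 [5y] swap r/1=201/7801: DF=(1 − 201/7801·(0.982500+0.966700+0.932900+0.919100))/(1+201/7801) = 4397/5000 ≈ 0.879400
step 6 [6y] zero: DF = P = 8721/10000 ≈ 0.872100
step 7 [7y] bond c/1=17/200: DF=(2782383/2000000 − 17/200·(0.982500+0.966700+0.932900+0.919100+0.879400+0.872100))/(1+17/200) = 1059/1250 ≈ 0.847200
step 8 [8y] swap r/1=1838/72161: DF=(1 − 1838/72161·(0.982500+0.966700+0.932900+0.919100+0.879400+0.872100+0.847200))/(1+1838/72161) = 4081/5000 ≈ 0.816200

1 1 393/400
2 2 9667/10000
3 3 9329/10000
4 4 9191/10000
5 5 4397/5000
6 6 8721/10000
7 7 1059/1250
8 8 4081/5000
DF(6y) is solved at step 6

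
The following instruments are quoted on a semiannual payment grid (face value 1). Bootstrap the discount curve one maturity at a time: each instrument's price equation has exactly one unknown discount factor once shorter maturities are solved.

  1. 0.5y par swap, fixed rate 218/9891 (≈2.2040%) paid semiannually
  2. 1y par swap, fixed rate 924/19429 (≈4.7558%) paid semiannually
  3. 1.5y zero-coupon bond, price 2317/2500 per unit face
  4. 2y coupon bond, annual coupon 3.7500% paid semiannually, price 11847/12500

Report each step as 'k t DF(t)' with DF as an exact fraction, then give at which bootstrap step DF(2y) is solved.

1 1/2 9891/10000
2 1 4769/5000
3 3/2 2317/2500
4 2 351/400
DF(2y) is solved at step 4

step 1 [0.5y] swap r/2=109/9891: DF=(1 − 109/9891·(0))/(1+109/9891) = 9891/10000 ≈ 0.989100
step 2 [1y] swap r/2=462/19429: DF=(1 − 462/19429·(0.989100))/(1+462/19429) = 4769/5000 ≈ 0.953800
step 3 [1.5y] zero: DF = P = 2317/2500 ≈ 0.926800
step 4 [2y] bond c/2=3/160: DF=(11847/12500 − 3/160·(0.989100+0.953800+0.926800))/(1+3/160) = 351/400 ≈ 0.877500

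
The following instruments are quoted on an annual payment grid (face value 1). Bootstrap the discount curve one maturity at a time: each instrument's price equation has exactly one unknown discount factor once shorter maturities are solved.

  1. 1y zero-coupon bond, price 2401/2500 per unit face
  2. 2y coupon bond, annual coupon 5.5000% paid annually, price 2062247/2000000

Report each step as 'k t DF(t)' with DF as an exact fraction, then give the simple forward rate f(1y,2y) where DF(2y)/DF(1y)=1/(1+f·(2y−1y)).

step 1 [1y] zero: DF = P = 2401/2500 ≈ 0.960400
step 2 [2y] bond c/1=11/200: DF=(2062247/2000000 − 11/200·(0.960400))/(1+11/200) = 9273/10000 ≈ 0.927300

1 1 2401/2500
2 2 9273/10000
f(1y,2y) = ((2401/2500)/(9273/10000) − 1)/(1) = 331/9273 ≈ 3.5695%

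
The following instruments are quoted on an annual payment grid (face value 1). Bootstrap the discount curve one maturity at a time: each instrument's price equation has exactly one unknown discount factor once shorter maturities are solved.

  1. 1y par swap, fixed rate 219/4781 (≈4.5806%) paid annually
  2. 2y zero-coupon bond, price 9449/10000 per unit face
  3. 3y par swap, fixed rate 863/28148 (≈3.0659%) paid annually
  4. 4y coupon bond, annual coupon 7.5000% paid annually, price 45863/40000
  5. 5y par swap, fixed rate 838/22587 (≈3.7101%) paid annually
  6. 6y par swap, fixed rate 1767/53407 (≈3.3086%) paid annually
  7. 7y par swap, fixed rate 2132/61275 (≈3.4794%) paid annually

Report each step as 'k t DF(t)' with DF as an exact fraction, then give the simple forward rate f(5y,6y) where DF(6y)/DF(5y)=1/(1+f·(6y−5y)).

1 1 4781/5000
2 2 9449/10000
3 3 9137/10000
4 4 4351/5000
5 5 2081/2500
6 6 8233/10000
7 7 1967/2500
f(5y,6y) = ((2081/2500)/(8233/10000) − 1)/(1) = 91/8233 ≈ 1.1053%

step 1 [1y] swap r/1=219/4781: DF=(1 − 219/4781·(0))/(1+219/4781) = 4781/5000 ≈ 0.956200
step 2 [2y] zero: DF = P = 9449/10000 ≈ 0.944900
step 3 [3y] swap r/1=863/28148: DF=(1 − 863/28148·(0.956200+0.944900))/(1+863/28148) = 9137/10000 ≈ 0.913700
step 4 [4y] bond c/1=3/40: DF=(45863/40000 − 3/40·(0.956200+0.944900+0.913700))/(1+3/40) = 4351/5000 ≈ 0.870200
step 5 [5y] swap r/1=838/22587: DF=(1 − 838/22587·(0.956200+0.944900+0.913700+0.870200))/(1+838/22587) = 2081/2500 ≈ 0.832400
step 6 [6y] swap r/1=1767/53407: DF=(1 − 1767/53407·(0.956200+0.944900+0.913700+0.870200+0.832400))/(1+1767/53407) = 8233/10000 ≈ 0.823300
step 7 [7y] swap r/1=2132/61275: DF=(1 − 2132/61275·(0.956200+0.944900+0.913700+0.870200+0.832400+0.823300))/(1+2132/61275) = 1967/2500 ≈ 0.786800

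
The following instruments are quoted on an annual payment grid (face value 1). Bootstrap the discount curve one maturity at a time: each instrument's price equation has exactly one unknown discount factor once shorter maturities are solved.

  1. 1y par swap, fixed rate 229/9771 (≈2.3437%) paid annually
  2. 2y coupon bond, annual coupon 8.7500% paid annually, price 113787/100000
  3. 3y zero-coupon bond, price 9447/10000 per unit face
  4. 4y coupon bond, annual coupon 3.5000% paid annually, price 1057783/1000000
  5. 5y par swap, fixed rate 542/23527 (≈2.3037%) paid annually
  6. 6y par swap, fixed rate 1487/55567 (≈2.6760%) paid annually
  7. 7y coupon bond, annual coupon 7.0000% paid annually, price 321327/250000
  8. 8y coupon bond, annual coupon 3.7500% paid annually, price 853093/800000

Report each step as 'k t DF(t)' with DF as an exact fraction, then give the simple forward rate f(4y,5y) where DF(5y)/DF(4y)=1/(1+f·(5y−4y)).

1 1 9771/10000
2 2 9677/10000
3 3 9447/10000
4 4 9243/10000
5 5 2229/2500
6 6 8513/10000
7 7 8377/10000
8 8 7967/10000
f(4y,5y) = ((9243/10000)/(2229/2500) − 1)/(1) = 109/2972 ≈ 3.6676%

step 1 [1y] swap r/1=229/9771: DF=(1 − 229/9771·(0))/(1+229/9771) = 9771/10000 ≈ 0.977100
step 2 [2y] bond c/1=7/80: DF=(113787/100000 − 7/80·(0.977100))/(1+7/80) = 9677/10000 ≈ 0.967700
step 3 [3y] zero: DF = P = 9447/10000 ≈ 0.944700
step 4 [4y] bond c/1=7/200: DF=(1057783/1000000 − 7/200·(0.977100+0.967700+0.944700))/(1+7/200) = 9243/10000 ≈ 0.924300
step 5 [5y] swap r/1=542/23527: DF=(1 − 542/23527·(0.977100+0.967700+0.944700+0.924300))/(1+542/23527) = 2229/2500 ≈ 0.891600
step 6 [6y] swap r/1=1487/55567: DF=(1 − 1487/55567·(0.977100+0.967700+0.944700+0.924300+0.891600))/(1+1487/55567) = 8513/10000 ≈ 0.851300
step 7 [7y] bond c/1=7/100: DF=(321327/250000 − 7/100·(0.977100+0.967700+0.944700+0.924300+0.891600+0.851300))/(1+7/100) = 8377/10000 ≈ 0.837700
step 8 [8y] bond c/1=3/80: DF=(853093/800000 − 3/80·(0.977100+0.967700+0.944700+0.924300+0.891600+0.851300+0.837700))/(1+3/80) = 7967/10000 ≈ 0.796700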